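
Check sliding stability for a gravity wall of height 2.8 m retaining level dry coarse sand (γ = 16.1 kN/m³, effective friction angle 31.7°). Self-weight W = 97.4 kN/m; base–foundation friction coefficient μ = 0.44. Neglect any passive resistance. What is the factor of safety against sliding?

K_a = tan²(45° − 31.7°/2) = 0.3111.
P_a = ½K_aγH² = 0.5×0.3111×16.1×2.8² = 19.63 kN/m, acting at H/3 = 0.9333 m above the base.
FS_sliding = μW / P_a = 0.44×97.4 / 19.63 = 2.183.

2.18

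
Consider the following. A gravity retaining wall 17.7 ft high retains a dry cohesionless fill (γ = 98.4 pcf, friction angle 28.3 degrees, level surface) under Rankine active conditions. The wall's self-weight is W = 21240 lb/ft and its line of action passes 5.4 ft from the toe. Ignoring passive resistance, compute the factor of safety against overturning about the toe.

3.54

K_a = tan²(45° − 28.3°/2) = 0.3568.
P_a = ½K_aγH² = 0.5×0.3568×98.4×17.7² = 5499 lb/ft, acting at H/3 = 5.900 ft above the base.
Overturning moment M_o = P_a × H/3 = 5499 × 5.900 = 32450.
Resisting moment M_r = W × 5.4 = 21240 × 5.4 = 114700.
FS_overturning = M_r/M_o = 114700/32450 = 3.535.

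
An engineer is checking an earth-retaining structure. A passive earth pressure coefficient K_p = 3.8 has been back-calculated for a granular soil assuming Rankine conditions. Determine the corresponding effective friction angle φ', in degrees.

K_p = (1+sin φ)/(1−sin φ) ⇒ sin φ = (K_p − 1)/(K_p + 1) = 0.5833.
φ = arcsin(0.5833) = 35.69°.

35.7°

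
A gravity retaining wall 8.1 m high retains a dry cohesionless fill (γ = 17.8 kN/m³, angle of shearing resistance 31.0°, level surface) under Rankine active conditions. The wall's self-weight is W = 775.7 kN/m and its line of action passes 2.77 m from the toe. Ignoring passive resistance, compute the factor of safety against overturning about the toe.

K_a = tan²(45° − 31.0°/2) = 0.3201.
P_a = ½K_aγH² = 0.5×0.3201×17.8×8.1² = 186.9 kN/m, acting at H/3 = 2.700 m above the base.
Overturning moment M_o = P_a × H/3 = 186.9 × 2.700 = 504.7.
Resisting moment M_r = W × 2.77 = 775.7 × 2.77 = 2149.
FS_overturning = M_r/M_o = 2149/504.7 = 4.258.

4.26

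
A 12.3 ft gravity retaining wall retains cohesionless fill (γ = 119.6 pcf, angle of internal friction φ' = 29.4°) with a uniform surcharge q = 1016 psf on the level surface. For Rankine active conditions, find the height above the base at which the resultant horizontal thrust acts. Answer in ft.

K_a = 0.3415.
Triangular part P₁ = ½K_aγH² = 3089 at H/3 = 4.100 ft; rectangular part P₂ = K_a q H = 4267 at H/2 = 6.150 ft.
ȳ = (P₁·4.100 + P₂·6.150)/(P₁+P₂) = 5.289 ft.

5.29 ft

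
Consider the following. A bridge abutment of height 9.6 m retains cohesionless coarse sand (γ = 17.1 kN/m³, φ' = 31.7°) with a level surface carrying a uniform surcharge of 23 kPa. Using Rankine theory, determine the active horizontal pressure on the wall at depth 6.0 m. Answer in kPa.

39.1 kPa

K_a = (1 − sin φ)/(1 + sin φ) = 0.3111.
σ_v = γz + q = 17.1 × 6.0 + 23 = 125.6 kPa.
σ_h = K_a σ_v = 0.3111 × 125.6 = 39.07 kPa.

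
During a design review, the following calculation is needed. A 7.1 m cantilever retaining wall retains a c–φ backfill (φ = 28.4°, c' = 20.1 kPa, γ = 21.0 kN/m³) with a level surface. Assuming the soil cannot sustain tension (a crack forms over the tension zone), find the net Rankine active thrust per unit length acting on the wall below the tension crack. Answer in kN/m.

56.4 kN/m

K_a = 0.3554; √K_a = 0.5961.
Tension-crack depth z_c = 2c/(γ√K_a) = 2×20.1/(21.0×0.5961) = 3.211 m.
σ_a at base = K_a γ H − 2c√K_a = 0.3554×21.0×7.1 − 2×20.1×0.5961 = 29.02 kPa.
P_a = ½ × 29.02 × (H − z_c) = 0.5×29.02×3.889 = 56.43 kN/m.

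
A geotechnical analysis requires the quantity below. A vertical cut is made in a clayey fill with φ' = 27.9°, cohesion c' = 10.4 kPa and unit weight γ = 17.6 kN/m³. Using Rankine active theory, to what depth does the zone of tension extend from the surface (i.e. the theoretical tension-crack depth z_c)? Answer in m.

1.96 m

K_a = tan²(45° − 27.9°/2) = 0.3625; √K_a = 0.6020.
The active pressure is zero where K_a γ z = 2c√K_a, so z_c = 2c/(γ√K_a) = 2×10.4/(17.6×0.6020) = 1.963 m.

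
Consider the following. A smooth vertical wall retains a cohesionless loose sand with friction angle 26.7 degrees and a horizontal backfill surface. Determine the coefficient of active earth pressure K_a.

K_a = (1 − sin φ)/(1 + sin φ) = (1 − sin 26.7°)/(1 + sin 26.7°) = 0.3800.

0.380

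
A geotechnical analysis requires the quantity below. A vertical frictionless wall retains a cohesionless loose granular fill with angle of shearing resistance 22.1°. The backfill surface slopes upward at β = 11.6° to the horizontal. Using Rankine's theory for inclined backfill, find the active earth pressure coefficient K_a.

0.499

K_a = cos β · (cos β − √(cos²β − cos²φ)) / (cos β + √(cos²β − cos²φ)).
cos β = 0.9796, cos φ = 0.9265, √(cos²β − cos²φ) = 0.3180.
K_a = 0.9796 × (0.9796 − 0.3180)/(0.9796 + 0.3180) = 0.4995.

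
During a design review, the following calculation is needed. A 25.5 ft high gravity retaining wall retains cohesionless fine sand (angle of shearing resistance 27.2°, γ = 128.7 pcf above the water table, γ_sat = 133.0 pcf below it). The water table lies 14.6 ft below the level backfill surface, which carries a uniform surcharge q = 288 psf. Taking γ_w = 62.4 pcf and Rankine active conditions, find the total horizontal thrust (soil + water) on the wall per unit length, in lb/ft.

K_a = tan²(45° − φ/2) = 0.3726.
γ' = 133.0 − 62.4 = 70.60 pcf. h₂ = H − d_w = 10.9 ft.
σ'_h: at surface K_a·q = 107.3; at WT K_a(q+γd_w) = 807.4; at base K_a(q+γd_w+γ'h₂) = 1094 psf.
P₁ = ½(107.3+807.4)×14.6 = 6677; P₂ = ½(807.4+1094)×10.9 = 10360; P_w = ½γ_w h₂² = 3707.
Total = 6677+10360+3707 = 20750 lb/ft.

20700 lb/ft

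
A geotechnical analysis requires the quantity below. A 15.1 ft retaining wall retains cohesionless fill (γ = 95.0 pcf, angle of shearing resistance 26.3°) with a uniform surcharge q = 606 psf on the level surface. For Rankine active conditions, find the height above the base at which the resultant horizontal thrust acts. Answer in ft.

6.19 ft

K_a = 0.3859.
Triangular part P₁ = ½K_aγH² = 4180 at H/3 = 5.033 ft; rectangular part P₂ = K_a q H = 3532 at H/2 = 7.550 ft.
ȳ = (P₁·5.033 + P₂·7.550)/(P₁+P₂) = 6.186 ft.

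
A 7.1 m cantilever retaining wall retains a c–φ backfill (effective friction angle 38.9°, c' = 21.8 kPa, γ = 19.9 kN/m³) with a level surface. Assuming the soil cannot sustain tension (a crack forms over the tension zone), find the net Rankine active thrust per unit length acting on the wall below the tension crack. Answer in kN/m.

K_a = 0.2285; √K_a = 0.4780.
Tension-crack depth z_c = 2c/(γ√K_a) = 2×21.8/(19.9×0.4780) = 4.583 m.
σ_a at base = K_a γ H − 2c√K_a = 0.2285×19.9×7.1 − 2×21.8×0.4780 = 11.45 kPa.
P_a = ½ × 11.45 × (H − z_c) = 0.5×11.45×2.517 = 14.40 kN/m.

14.4 kN/m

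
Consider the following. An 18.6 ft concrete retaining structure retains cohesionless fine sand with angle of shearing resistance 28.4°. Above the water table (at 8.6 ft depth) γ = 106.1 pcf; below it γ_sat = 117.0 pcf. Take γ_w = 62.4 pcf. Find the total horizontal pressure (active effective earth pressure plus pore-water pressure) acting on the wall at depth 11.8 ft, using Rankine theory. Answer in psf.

586 psf

K_a = (1 − sin φ)/(1 + sin φ) = 0.3554.
γ' = 117.0 − 62.4 = 54.60 pcf.
Effective vertical stress at 11.8 ft: σ'_v = 106.1×8.6 + 54.60×3.20 = 1087 psf.
σ'_h = K_a σ'_v = 0.3554 × 1087 = 386.3 psf; u = γ_w × 3.20 = 199.7 psf.
Total σ_h = 386.3 + 199.7 = 586.0 psf.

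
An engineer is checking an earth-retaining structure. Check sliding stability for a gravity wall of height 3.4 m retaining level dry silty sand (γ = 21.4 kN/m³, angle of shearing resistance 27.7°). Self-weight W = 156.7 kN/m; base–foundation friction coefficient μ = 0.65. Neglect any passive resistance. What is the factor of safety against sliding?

2.25

K_a = tan²(45° − 27.7°/2) = 0.3653.
P_a = ½K_aγH² = 0.5×0.3653×21.4×3.4² = 45.19 kN/m, acting at H/3 = 1.133 m above the base.
FS_sliding = μW / P_a = 0.65×156.7 / 45.19 = 2.254.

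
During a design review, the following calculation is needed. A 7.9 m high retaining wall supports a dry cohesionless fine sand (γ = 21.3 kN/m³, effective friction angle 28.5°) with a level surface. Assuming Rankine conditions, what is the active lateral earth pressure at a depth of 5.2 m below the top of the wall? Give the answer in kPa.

39.2 kPa

K_a = (1 − sin φ)/(1 + sin φ) = 0.3540.
σ_h = K_a γ z = 0.3540 × 21.3 × 5.2 = 39.20 kPa.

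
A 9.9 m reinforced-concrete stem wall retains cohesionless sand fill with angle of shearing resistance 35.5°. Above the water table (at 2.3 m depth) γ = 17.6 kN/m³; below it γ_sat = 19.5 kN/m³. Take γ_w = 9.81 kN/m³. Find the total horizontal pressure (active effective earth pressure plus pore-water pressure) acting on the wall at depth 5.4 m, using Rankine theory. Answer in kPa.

49.1 kPa

K_a = (1 − sin φ)/(1 + sin φ) = 0.2653.
γ' = 19.5 − 9.81 = 9.690 kN/m³.
Effective vertical stress at 5.4 m: σ'_v = 17.6×2.3 + 9.690×3.10 = 70.52 kPa.
σ'_h = K_a σ'_v = 0.2653 × 70.52 = 18.71 kPa; u = γ_w × 3.10 = 30.41 kPa.
Total σ_h = 18.71 + 30.41 = 49.12 kPa.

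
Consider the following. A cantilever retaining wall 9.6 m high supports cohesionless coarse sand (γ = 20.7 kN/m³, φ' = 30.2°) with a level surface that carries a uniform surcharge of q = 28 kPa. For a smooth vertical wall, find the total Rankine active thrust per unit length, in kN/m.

K_a = tan²(45° − φ/2) = 0.3307.
Soil triangle: ½ K_a γ H² = 0.5×0.3307×20.7×9.6² = 315.4 kN/m.
Surcharge rectangle: K_a q H = 0.3307×28×9.6 = 88.88 kN/m.
Total = 315.4 + 88.88 = 404.3 kN/m.

404 kN/m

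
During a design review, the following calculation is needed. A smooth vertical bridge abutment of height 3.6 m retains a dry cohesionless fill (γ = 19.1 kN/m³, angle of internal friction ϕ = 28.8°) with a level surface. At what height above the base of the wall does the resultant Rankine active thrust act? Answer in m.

1.20 m

K_a = 0.3498.
The pressure distribution is triangular, so the resultant acts at H/3 above the base = 3.6/3 = 1.200 m.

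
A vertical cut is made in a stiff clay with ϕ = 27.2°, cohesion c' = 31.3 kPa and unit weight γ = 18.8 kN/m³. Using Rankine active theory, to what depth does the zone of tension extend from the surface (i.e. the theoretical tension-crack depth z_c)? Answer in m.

K_a = tan²(45° − 27.2°/2) = 0.3726; √K_a = 0.6104.
The active pressure is zero where K_a γ z = 2c√K_a, so z_c = 2c/(γ√K_a) = 2×31.3/(18.8×0.6104) = 5.455 m.

5.46 m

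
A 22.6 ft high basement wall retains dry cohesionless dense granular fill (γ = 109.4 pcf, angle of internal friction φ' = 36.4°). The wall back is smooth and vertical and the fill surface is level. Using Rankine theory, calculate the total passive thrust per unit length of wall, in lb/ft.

K_p = tan²(45° + φ/2) = 3.919.
P_p = ½ K_p γ H² = 0.5 × 3.919 × 109.4 × 22.6² = 109500 lb/ft.

109000 lb/ft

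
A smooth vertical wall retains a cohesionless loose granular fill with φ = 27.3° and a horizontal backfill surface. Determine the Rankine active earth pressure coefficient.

K_a = tan²(45° − φ/2) = tan²(31.35°) = 0.3711.

0.371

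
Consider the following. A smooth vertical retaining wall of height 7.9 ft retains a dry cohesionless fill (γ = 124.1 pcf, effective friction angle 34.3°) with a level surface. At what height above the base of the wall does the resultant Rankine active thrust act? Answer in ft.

2.63 ft

K_a = 0.2792.
The pressure distribution is triangular, so the resultant acts at H/3 above the base = 7.9/3 = 2.633 ft.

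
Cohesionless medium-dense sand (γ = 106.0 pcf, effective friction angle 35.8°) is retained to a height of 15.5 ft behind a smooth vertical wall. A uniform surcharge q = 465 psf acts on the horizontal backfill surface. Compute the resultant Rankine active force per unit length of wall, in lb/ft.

5220 lb/ft

K_a = tan²(45° − φ/2) = 0.2619.
Soil triangle: ½ K_a γ H² = 0.5×0.2619×106.0×15.5² = 3334 lb/ft.
Surcharge rectangle: K_a q H = 0.2619×465×15.5 = 1887 lb/ft.
Total = 3334 + 1887 = 5222 lb/ft.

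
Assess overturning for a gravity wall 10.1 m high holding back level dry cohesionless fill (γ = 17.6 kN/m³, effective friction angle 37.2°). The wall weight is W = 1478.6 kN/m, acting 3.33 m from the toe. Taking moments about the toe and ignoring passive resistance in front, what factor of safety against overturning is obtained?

6.61

K_a = tan²(45° − 37.2°/2) = 0.2464.
P_a = ½K_aγH² = 0.5×0.2464×17.6×10.1² = 221.2 kN/m, acting at H/3 = 3.367 m above the base.
Overturning moment M_o = P_a × H/3 = 221.2 × 3.367 = 744.7.
Resisting moment M_r = W × 3.33 = 1478.6 × 3.33 = 4924.
FS_overturning = M_r/M_o = 4924/744.7 = 6.611.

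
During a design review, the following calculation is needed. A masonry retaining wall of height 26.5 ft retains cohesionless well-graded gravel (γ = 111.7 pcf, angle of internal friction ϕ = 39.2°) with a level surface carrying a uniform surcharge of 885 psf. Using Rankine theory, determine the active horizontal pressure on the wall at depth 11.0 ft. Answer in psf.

K_a = (1 − sin φ)/(1 + sin φ) = 0.2255.
σ_v = γz + q = 111.7 × 11.0 + 885 = 2114 psf.
σ_h = K_a σ_v = 0.2255 × 2114 = 476.6 psf.

477 psf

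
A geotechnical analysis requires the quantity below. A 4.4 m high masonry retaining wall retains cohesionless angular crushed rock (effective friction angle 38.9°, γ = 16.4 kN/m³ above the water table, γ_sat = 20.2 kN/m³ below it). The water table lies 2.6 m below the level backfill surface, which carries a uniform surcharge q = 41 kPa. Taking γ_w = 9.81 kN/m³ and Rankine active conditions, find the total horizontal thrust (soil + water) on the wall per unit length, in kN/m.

K_a = tan²(45° − φ/2) = 0.2285.
γ' = 20.2 − 9.81 = 10.39 kN/m³. h₂ = H − d_w = 1.8 m.
σ'_h: at surface K_a·q = 9.370; at WT K_a(q+γd_w) = 19.11; at base K_a(q+γd_w+γ'h₂) = 23.39 kPa.
P₁ = ½(9.370+19.11)×2.6 = 37.03; P₂ = ½(19.11+23.39)×1.8 = 38.25; P_w = ½γ_w h₂² = 15.89.
Total = 37.03+38.25+15.89 = 91.17 kN/m.

91.2 kN/m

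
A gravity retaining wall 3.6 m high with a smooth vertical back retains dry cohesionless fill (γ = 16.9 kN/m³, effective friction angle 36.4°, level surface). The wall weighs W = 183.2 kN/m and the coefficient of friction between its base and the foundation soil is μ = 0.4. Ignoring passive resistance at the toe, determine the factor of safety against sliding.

2.62

K_a = tan²(45° − 36.4°/2) = 0.2552.
P_a = ½K_aγH² = 0.5×0.2552×16.9×3.6² = 27.94 kN/m, acting at H/3 = 1.200 m above the base.
FS_sliding = μW / P_a = 0.4×183.2 / 27.94 = 2.622.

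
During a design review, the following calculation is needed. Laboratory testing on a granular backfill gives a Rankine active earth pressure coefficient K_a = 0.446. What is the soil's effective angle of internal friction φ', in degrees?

22.5°

K_a = tan²(45° − φ/2) ⇒ 45° − φ/2 = arctan(√0.446) = 33.74°.
φ = 2(45° − 33.74°) = 22.53°.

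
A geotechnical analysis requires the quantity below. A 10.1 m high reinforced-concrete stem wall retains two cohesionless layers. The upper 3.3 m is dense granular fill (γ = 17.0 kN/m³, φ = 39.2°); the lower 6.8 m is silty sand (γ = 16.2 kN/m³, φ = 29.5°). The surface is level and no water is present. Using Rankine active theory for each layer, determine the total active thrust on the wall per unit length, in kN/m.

K_a1 = tan²(45°−39.2°/2) = 0.2255; K_a2 = tan²(45°−29.5°/2) = 0.3401.
Layer 1: σ at base = K_a1 γ₁ h₁ = 12.65 kPa; P₁ = ½×12.65×3.3 = 20.87.
Layer 2: σ_v at top = γ₁h₁ = 56.10; σ_h top = K_a2×56.10 = 19.08; σ_h base = K_a2×(56.10+16.2×6.8) = 56.55.
P₂ = ½(19.08+56.55)×6.8 = 257.1. Total P_a = 20.87+257.1 = 278.0 kN/m.

278 kN/m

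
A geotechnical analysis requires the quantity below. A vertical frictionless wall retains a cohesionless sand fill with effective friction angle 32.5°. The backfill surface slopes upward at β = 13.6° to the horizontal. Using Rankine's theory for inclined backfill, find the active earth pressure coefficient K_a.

K_a = cos β · (cos β − √(cos²β − cos²φ)) / (cos β + √(cos²β − cos²φ)).
cos β = 0.9720, cos φ = 0.8434, √(cos²β − cos²φ) = 0.4831.
K_a = 0.9720 × (0.9720 − 0.4831)/(0.9720 + 0.4831) = 0.3265.

0.327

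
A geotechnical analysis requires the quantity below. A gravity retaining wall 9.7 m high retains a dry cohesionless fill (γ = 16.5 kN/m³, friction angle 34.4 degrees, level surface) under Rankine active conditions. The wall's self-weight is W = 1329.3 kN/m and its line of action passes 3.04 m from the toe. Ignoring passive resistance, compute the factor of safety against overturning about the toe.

K_a = tan²(45° − 34.4°/2) = 0.2780.
P_a = ½K_aγH² = 0.5×0.2780×16.5×9.7² = 215.8 kN/m, acting at H/3 = 3.233 m above the base.
Overturning moment M_o = P_a × H/3 = 215.8 × 3.233 = 697.7.
Resisting moment M_r = W × 3.04 = 1329.3 × 3.04 = 4041.
FS_overturning = M_r/M_o = 4041/697.7 = 5.792.

5.79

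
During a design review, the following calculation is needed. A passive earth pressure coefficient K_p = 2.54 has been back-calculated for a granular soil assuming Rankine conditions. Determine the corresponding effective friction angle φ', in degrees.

25.8°

K_p = (1+sin φ)/(1−sin φ) ⇒ sin φ = (K_p − 1)/(K_p + 1) = 0.4350.
φ = arcsin(0.4350) = 25.79°.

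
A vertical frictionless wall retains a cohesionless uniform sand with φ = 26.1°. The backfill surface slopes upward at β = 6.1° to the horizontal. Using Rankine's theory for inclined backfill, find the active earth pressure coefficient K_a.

K_a = cos β · (cos β − √(cos²β − cos²φ)) / (cos β + √(cos²β − cos²φ)).
cos β = 0.9943, cos φ = 0.8980, √(cos²β − cos²φ) = 0.4269.
K_a = 0.9943 × (0.9943 − 0.4269)/(0.9943 + 0.4269) = 0.3970.

0.397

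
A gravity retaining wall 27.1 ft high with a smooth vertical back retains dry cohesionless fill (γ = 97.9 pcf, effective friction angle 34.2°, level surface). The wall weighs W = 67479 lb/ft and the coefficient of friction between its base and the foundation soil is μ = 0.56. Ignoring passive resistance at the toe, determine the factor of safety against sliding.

K_a = tan²(45° − 34.2°/2) = 0.2803.
P_a = ½K_aγH² = 0.5×0.2803×97.9×27.1² = 10080 lb/ft, acting at H/3 = 9.033 ft above the base.
FS_sliding = μW / P_a = 0.56×67479 / 10080 = 3.750.

3.75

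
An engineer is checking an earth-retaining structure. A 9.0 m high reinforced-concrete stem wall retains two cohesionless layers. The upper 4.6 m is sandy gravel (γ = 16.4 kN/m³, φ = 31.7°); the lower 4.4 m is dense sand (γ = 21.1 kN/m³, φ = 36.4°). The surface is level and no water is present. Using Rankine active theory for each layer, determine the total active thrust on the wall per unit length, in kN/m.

K_a1 = tan²(45°−31.7°/2) = 0.3111; K_a2 = tan²(45°−36.4°/2) = 0.2552.
Layer 1: σ at base = K_a1 γ₁ h₁ = 23.47 kPa; P₁ = ½×23.47×4.6 = 53.97.
Layer 2: σ_v at top = γ₁h₁ = 75.44; σ_h top = K_a2×75.44 = 19.25; σ_h base = K_a2×(75.44+21.1×4.4) = 42.94.
P₂ = ½(19.25+42.94)×4.4 = 136.8. Total P_a = 53.97+136.8 = 190.8 kN/m.

191 kN/m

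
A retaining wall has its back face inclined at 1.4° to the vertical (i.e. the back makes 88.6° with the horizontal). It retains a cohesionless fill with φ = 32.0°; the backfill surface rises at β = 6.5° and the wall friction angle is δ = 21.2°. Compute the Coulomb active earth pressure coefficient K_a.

0.309

K_a = sin²(α+φ) / [sin²α · sin(α−δ) · (1 + √{sin(φ+δ)sin(φ−β) / (sin(α−δ)sin(α+β))})²].
With α = 88.6°, φ = 32.0°, δ = 21.2°, β = 6.5°: K_a = 0.3089.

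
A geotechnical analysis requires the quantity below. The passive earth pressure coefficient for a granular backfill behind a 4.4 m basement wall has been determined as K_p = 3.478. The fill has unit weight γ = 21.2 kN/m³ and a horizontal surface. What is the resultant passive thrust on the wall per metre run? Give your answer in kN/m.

P = ½ K_p γ H² = 0.5 × 3.478 × 21.2 × 4.4² = 713.7 kN/m.

714 kN/m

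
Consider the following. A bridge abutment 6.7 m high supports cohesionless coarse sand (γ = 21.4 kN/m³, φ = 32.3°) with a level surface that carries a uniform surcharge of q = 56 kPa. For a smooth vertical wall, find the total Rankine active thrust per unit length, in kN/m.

K_a = tan²(45° − φ/2) = 0.3035.
Soil triangle: ½ K_a γ H² = 0.5×0.3035×21.4×6.7² = 145.8 kN/m.
Surcharge rectangle: K_a q H = 0.3035×56×6.7 = 113.9 kN/m.
Total = 145.8 + 113.9 = 259.6 kN/m.

260 kN/m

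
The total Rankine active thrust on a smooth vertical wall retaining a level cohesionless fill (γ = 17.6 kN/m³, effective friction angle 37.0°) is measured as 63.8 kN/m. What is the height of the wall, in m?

K_a = 0.2486. P_a = ½ K_a γ H² ⇒ H = √(2P_a/(K_a γ)).
H = √(2×63.8/(0.2486×17.6)) = 5.400 m.

5.40 m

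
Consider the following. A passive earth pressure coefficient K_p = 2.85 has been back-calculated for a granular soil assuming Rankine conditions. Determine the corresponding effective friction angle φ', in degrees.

28.7°

K_p = (1+sin φ)/(1−sin φ) ⇒ sin φ = (K_p − 1)/(K_p + 1) = 0.4805.
φ = arcsin(0.4805) = 28.72°.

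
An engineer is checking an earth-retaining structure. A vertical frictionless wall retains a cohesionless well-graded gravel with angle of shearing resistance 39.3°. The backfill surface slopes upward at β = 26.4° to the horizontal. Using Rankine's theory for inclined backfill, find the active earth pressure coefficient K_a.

0.296

K_a = cos β · (cos β − √(cos²β − cos²φ)) / (cos β + √(cos²β − cos²φ)).
cos β = 0.8957, cos φ = 0.7738, √(cos²β − cos²φ) = 0.4511.
K_a = 0.8957 × (0.8957 − 0.4511)/(0.8957 + 0.4511) = 0.2957.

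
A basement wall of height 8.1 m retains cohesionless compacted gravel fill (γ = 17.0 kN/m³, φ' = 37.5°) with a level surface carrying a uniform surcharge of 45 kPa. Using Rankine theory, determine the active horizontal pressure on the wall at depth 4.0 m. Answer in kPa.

K_a = (1 − sin φ)/(1 + sin φ) = 0.2432.
σ_v = γz + q = 17.0 × 4.0 + 45 = 113.0 kPa.
σ_h = K_a σ_v = 0.2432 × 113.0 = 27.48 kPa.

27.5 kPa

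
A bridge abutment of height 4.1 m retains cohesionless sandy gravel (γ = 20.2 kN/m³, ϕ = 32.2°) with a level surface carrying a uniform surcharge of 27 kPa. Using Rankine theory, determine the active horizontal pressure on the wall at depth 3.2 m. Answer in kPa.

27.9 kPa

K_a = (1 − sin φ)/(1 + sin φ) = 0.3047.
σ_v = γz + q = 20.2 × 3.2 + 27 = 91.64 kPa.
σ_h = K_a σ_v = 0.3047 × 91.64 = 27.93 kPa.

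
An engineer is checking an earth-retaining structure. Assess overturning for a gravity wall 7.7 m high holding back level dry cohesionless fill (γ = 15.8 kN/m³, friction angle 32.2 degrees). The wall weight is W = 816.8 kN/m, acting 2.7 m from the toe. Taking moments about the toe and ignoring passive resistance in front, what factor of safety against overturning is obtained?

K_a = tan²(45° − 32.2°/2) = 0.3047.
P_a = ½K_aγH² = 0.5×0.3047×15.8×7.7² = 142.7 kN/m, acting at H/3 = 2.567 m above the base.
Overturning moment M_o = P_a × H/3 = 142.7 × 2.567 = 366.4.
Resisting moment M_r = W × 2.7 = 816.8 × 2.7 = 2205.
FS_overturning = M_r/M_o = 2205/366.4 = 6.020.

6.02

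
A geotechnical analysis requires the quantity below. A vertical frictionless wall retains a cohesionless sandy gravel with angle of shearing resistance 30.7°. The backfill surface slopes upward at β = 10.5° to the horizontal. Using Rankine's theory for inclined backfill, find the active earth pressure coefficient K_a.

K_a = cos β · (cos β − √(cos²β − cos²φ)) / (cos β + √(cos²β − cos²φ)).
cos β = 0.9833, cos φ = 0.8599, √(cos²β − cos²φ) = 0.4769.
K_a = 0.9833 × (0.9833 − 0.4769)/(0.9833 + 0.4769) = 0.3410.

0.341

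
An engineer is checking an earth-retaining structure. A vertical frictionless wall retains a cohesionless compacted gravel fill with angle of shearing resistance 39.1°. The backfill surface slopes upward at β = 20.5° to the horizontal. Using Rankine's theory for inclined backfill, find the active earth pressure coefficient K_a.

0.264

K_a = cos β · (cos β − √(cos²β − cos²φ)) / (cos β + √(cos²β − cos²φ)).
cos β = 0.9367, cos φ = 0.7760, √(cos²β − cos²φ) = 0.5245.
K_a = 0.9367 × (0.9367 − 0.5245)/(0.9367 + 0.5245) = 0.2642.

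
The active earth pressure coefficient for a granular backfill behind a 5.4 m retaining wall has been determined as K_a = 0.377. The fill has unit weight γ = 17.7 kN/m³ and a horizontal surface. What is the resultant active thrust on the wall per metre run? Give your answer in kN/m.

P = ½ K_a γ H² = 0.5 × 0.377 × 17.7 × 5.4² = 97.29 kN/m.

97.3 kN/m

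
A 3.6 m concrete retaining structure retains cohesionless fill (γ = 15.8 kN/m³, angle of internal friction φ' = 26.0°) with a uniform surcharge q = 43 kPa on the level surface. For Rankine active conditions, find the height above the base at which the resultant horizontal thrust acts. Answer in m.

1.56 m

K_a = 0.3905.
Triangular part P₁ = ½K_aγH² = 39.98 at H/3 = 1.200 m; rectangular part P₂ = K_a q H = 60.44 at H/2 = 1.800 m.
ȳ = (P₁·1.200 + P₂·1.800)/(P₁+P₂) = 1.561 m.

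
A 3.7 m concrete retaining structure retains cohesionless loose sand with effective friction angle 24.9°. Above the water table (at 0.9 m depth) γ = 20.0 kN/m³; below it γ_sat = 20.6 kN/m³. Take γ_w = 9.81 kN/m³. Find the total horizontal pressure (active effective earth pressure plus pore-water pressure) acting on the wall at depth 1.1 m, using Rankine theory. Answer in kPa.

K_a = (1 − sin φ)/(1 + sin φ) = 0.4074.
γ' = 20.6 − 9.81 = 10.79 kN/m³.
Effective vertical stress at 1.1 m: σ'_v = 20.0×0.9 + 10.79×0.200 = 20.16 kPa.
σ'_h = K_a σ'_v = 0.4074 × 20.16 = 8.213 kPa; u = γ_w × 0.200 = 1.962 kPa.
Total σ_h = 8.213 + 1.962 = 10.17 kPa.

10.2 kPa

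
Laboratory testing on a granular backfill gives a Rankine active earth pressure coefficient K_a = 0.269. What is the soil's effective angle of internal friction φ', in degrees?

K_a = tan²(45° − φ/2) ⇒ 45° − φ/2 = arctan(√0.269) = 27.41°.
φ = 2(45° − 27.41°) = 35.17°.

35.2°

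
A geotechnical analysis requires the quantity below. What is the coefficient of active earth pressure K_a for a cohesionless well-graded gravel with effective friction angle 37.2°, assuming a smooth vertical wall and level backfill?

K_a = (1 − sin φ)/(1 + sin φ) = (1 − sin 37.2°)/(1 + sin 37.2°) = 0.2464.

0.246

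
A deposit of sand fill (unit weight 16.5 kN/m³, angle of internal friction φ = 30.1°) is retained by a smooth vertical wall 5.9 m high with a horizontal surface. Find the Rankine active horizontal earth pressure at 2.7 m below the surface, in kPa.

K_a = (1 − sin φ)/(1 + sin φ) = 0.3320.
σ_h = K_a γ z = 0.3320 × 16.5 × 2.7 = 14.79 kPa.

14.8 kPa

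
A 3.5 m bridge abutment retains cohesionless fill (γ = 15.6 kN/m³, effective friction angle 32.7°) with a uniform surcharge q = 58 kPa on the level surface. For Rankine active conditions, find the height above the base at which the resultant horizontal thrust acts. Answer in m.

K_a = 0.2985.
Triangular part P₁ = ½K_aγH² = 28.52 at H/3 = 1.167 m; rectangular part P₂ = K_a q H = 60.60 at H/2 = 1.750 m.
ȳ = (P₁·1.167 + P₂·1.750)/(P₁+P₂) = 1.563 m.

1.56 m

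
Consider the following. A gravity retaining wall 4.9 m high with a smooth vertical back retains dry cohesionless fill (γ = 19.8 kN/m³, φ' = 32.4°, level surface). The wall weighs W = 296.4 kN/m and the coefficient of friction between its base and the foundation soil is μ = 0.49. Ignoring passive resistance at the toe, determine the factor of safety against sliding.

2.02

K_a = tan²(45° − 32.4°/2) = 0.3022.
P_a = ½K_aγH² = 0.5×0.3022×19.8×4.9² = 71.84 kN/m, acting at H/3 = 1.633 m above the base.
FS_sliding = μW / P_a = 0.49×296.4 / 71.84 = 2.022.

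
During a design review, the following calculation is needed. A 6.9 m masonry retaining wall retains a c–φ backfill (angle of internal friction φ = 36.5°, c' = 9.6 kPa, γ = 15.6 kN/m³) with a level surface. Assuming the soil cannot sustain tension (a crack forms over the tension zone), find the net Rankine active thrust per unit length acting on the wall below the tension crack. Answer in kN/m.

K_a = 0.2541; √K_a = 0.5040.
Tension-crack depth z_c = 2c/(γ√K_a) = 2×9.6/(15.6×0.5040) = 2.442 m.
σ_a at base = K_a γ H − 2c√K_a = 0.2541×15.6×6.9 − 2×9.6×0.5040 = 17.67 kPa.
P_a = ½ × 17.67 × (H − z_c) = 0.5×17.67×4.458 = 39.39 kN/m.

39.4 kN/m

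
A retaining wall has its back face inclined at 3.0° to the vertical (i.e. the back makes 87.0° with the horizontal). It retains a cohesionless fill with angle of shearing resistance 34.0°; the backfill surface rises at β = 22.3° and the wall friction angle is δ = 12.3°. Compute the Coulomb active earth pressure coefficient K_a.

0.389

K_a = sin²(α+φ) / [sin²α · sin(α−δ) · (1 + √{sin(φ+δ)sin(φ−β) / (sin(α−δ)sin(α+β))})²].
With α = 87.0°, φ = 34.0°, δ = 12.3°, β = 22.3°: K_a = 0.3890.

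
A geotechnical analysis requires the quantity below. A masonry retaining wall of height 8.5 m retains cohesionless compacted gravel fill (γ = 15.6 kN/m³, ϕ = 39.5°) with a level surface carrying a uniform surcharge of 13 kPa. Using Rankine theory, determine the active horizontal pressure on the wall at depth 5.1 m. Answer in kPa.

20.6 kPa

K_a = (1 − sin φ)/(1 + sin φ) = 0.2224.
σ_v = γz + q = 15.6 × 5.1 + 13 = 92.56 kPa.
σ_h = K_a σ_v = 0.2224 × 92.56 = 20.59 kPa.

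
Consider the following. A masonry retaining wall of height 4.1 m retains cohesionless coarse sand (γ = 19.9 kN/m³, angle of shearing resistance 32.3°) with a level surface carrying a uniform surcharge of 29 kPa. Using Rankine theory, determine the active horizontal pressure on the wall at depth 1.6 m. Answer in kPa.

K_a = (1 − sin φ)/(1 + sin φ) = 0.3035.
σ_v = γz + q = 19.9 × 1.6 + 29 = 60.84 kPa.
σ_h = K_a σ_v = 0.3035 × 60.84 = 18.46 kPa.

18.5 kPa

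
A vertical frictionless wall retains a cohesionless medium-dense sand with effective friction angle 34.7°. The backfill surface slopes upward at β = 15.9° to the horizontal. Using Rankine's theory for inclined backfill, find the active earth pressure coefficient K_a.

0.305

K_a = cos β · (cos β − √(cos²β − cos²φ)) / (cos β + √(cos²β − cos²φ)).
cos β = 0.9617, cos φ = 0.8221, √(cos²β − cos²φ) = 0.4990.
K_a = 0.9617 × (0.9617 − 0.4990)/(0.9617 + 0.4990) = 0.3046.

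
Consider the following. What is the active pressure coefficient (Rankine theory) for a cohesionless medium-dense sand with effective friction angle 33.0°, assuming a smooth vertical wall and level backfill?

0.295

K_a = (1 − sin φ)/(1 + sin φ) = (1 − sin 33.0°)/(1 + sin 33.0°) = 0.2948.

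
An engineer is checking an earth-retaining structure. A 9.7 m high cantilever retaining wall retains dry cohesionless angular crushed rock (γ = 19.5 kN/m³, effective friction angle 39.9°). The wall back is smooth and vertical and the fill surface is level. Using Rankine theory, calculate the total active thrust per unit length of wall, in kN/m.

200 kN/m

K_a = tan²(45° − φ/2) = 0.2184.
P_a = ½ K_a γ H² = 0.5 × 0.2184 × 19.5 × 9.7² = 200.4 kN/m.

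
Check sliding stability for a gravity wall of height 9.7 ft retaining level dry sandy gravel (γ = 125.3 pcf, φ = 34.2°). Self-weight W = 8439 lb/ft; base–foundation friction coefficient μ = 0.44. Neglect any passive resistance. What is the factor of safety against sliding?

K_a = tan²(45° − 34.2°/2) = 0.2803.
P_a = ½K_aγH² = 0.5×0.2803×125.3×9.7² = 1653 lb/ft, acting at H/3 = 3.233 ft above the base.
FS_sliding = μW / P_a = 0.44×8439 / 1653 = 2.247.

2.25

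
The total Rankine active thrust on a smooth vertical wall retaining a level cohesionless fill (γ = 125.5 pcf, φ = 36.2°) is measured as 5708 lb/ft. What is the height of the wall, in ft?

K_a = 0.2574. P_a = ½ K_a γ H² ⇒ H = √(2P_a/(K_a γ)).
H = √(2×5708/(0.2574×125.5)) = 18.80 ft.

18.8 ft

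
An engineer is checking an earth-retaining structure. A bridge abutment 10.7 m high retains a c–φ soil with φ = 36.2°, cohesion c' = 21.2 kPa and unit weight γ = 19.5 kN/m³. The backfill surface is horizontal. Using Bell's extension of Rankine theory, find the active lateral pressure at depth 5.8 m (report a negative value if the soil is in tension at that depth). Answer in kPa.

K_a = (1 − sin φ)/(1 + sin φ) = 0.2574.
σ_a = K_a γ z − 2c√K_a = 0.2574×19.5×5.8 − 2×21.2×0.5073 = 7.599 kPa.

7.60 kPa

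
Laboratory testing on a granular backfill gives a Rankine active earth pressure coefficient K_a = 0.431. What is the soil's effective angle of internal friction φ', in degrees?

K_a = tan²(45° − φ/2) ⇒ 45° − φ/2 = arctan(√0.431) = 33.29°.
φ = 2(45° − 33.29°) = 23.43°.

23.4°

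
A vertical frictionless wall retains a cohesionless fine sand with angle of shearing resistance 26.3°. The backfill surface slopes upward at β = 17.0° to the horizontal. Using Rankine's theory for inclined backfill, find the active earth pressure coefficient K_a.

K_a = cos β · (cos β − √(cos²β − cos²φ)) / (cos β + √(cos²β − cos²φ)).
cos β = 0.9563, cos φ = 0.8965, √(cos²β − cos²φ) = 0.3329.
K_a = 0.9563 × (0.9563 − 0.3329)/(0.9563 + 0.3329) = 0.4624.

0.462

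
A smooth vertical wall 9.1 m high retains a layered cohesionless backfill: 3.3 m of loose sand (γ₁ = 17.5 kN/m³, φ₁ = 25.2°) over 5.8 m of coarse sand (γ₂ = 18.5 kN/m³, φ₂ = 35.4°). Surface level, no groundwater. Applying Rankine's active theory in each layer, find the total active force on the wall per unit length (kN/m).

211 kN/m

K_a1 = tan²(45°−25.2°/2) = 0.4027; K_a2 = tan²(45°−35.4°/2) = 0.2664.
Layer 1: σ at base = K_a1 γ₁ h₁ = 23.26 kPa; P₁ = ½×23.26×3.3 = 38.38.
Layer 2: σ_v at top = γ₁h₁ = 57.75; σ_h top = K_a2×57.75 = 15.38; σ_h base = K_a2×(57.75+18.5×5.8) = 43.97.
P₂ = ½(15.38+43.97)×5.8 = 172.1. Total P_a = 38.38+172.1 = 210.5 kN/m.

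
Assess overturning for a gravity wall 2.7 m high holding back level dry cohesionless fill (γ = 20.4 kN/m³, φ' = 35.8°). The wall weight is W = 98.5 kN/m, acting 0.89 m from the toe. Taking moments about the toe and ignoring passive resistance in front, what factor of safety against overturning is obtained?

K_a = tan²(45° − 35.8°/2) = 0.2619.
P_a = ½K_aγH² = 0.5×0.2619×20.4×2.7² = 19.47 kN/m, acting at H/3 = 0.9000 m above the base.
Overturning moment M_o = P_a × H/3 = 19.47 × 0.9000 = 17.52.
Resisting moment M_r = W × 0.89 = 98.5 × 0.89 = 87.67.
FS_overturning = M_r/M_o = 87.67/17.52 = 5.002.

5.00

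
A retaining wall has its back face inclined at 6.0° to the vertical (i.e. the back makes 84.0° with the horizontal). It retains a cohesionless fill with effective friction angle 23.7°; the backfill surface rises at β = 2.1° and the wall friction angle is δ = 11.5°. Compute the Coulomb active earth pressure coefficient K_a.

0.444

K_a = sin²(α+φ) / [sin²α · sin(α−δ) · (1 + √{sin(φ+δ)sin(φ−β) / (sin(α−δ)sin(α+β))})²].
With α = 84.0°, φ = 23.7°, δ = 11.5°, β = 2.1°: K_a = 0.4439.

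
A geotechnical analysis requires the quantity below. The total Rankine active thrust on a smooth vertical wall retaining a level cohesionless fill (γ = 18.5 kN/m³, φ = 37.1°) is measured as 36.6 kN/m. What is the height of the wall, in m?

K_a = 0.2475. P_a = ½ K_a γ H² ⇒ H = √(2P_a/(K_a γ)).
H = √(2×36.6/(0.2475×18.5)) = 3.998 m.

4.00 m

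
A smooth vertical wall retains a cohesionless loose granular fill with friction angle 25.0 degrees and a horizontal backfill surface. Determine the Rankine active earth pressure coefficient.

K_a = tan²(45° − φ/2) = tan²(32.50°) = 0.4059.

0.406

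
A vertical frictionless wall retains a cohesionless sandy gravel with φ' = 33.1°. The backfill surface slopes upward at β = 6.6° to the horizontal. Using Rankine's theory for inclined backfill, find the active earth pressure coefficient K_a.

K_a = cos β · (cos β − √(cos²β − cos²φ)) / (cos β + √(cos²β − cos²φ)).
cos β = 0.9934, cos φ = 0.8377, √(cos²β − cos²φ) = 0.5339.
K_a = 0.9934 × (0.9934 − 0.5339)/(0.9934 + 0.5339) = 0.2989.

0.299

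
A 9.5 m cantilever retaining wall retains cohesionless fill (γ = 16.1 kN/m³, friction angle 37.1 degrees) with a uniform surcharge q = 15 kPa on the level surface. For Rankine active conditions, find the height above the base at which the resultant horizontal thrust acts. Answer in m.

K_a = 0.2475.
Triangular part P₁ = ½K_aγH² = 179.8 at H/3 = 3.167 m; rectangular part P₂ = K_a q H = 35.27 at H/2 = 4.750 m.
ȳ = (P₁·3.167 + P₂·4.750)/(P₁+P₂) = 3.426 m.

3.43 m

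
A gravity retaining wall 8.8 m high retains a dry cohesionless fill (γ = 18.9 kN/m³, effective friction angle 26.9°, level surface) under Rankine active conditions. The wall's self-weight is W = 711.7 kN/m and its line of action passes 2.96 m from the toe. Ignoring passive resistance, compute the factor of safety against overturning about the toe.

2.60

K_a = tan²(45° − 26.9°/2) = 0.3770.
P_a = ½K_aγH² = 0.5×0.3770×18.9×8.8² = 275.9 kN/m, acting at H/3 = 2.933 m above the base.
Overturning moment M_o = P_a × H/3 = 275.9 × 2.933 = 809.3.
Resisting moment M_r = W × 2.96 = 711.7 × 2.96 = 2107.
FS_overturning = M_r/M_o = 2107/809.3 = 2.603.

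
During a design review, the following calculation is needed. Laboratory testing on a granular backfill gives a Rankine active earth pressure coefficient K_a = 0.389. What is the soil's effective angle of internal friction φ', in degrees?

26.1°

K_a = tan²(45° − φ/2) ⇒ 45° − φ/2 = arctan(√0.389) = 31.95°.
φ = 2(45° − 31.95°) = 26.10°.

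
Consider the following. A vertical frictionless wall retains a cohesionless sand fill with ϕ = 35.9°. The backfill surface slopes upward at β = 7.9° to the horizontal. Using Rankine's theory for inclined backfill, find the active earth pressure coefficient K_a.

K_a = cos β · (cos β − √(cos²β − cos²φ)) / (cos β + √(cos²β − cos²φ)).
cos β = 0.9905, cos φ = 0.8100, √(cos²β − cos²φ) = 0.5700.
K_a = 0.9905 × (0.9905 − 0.5700)/(0.9905 + 0.5700) = 0.2669.

0.267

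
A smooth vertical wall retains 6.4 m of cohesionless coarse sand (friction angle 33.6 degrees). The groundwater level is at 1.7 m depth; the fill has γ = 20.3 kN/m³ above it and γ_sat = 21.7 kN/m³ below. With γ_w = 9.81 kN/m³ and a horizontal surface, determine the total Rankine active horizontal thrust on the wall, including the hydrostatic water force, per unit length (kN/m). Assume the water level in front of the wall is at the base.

201 kN/m

K_a = tan²(45° − φ/2) = 0.2875.
γ' = 21.7 − 9.81 = 11.89 kN/m³. Depth below WT = 4.7 m.
σ'_h at WT = K_a γ d_w = 9.922 kPa; at base = 9.922 + K_a γ' × 4.7 = 25.99 kPa.
P₁ (0–1.7 m) = ½×9.922×1.7 = 8.434. P₂ (1.7–6.4 m) = ½(9.922+25.99)×4.7 = 84.39.
P_w = ½ γ_w h₂² = 0.5×9.81×4.7² = 108.4. Total = 8.434+84.39+108.4 = 201.2 kN/m.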